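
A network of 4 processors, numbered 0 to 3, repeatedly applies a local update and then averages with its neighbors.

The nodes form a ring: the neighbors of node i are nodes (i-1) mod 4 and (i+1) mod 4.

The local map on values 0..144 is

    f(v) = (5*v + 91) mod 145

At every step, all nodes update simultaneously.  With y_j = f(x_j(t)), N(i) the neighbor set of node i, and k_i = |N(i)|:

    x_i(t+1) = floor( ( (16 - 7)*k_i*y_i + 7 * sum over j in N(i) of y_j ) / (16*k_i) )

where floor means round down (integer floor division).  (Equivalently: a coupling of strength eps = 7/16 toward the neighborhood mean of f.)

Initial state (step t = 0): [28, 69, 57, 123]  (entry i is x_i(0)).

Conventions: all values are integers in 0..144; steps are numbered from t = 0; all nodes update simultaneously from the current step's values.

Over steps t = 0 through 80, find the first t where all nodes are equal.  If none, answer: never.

Answer: 39
Key observation: Synchronization is absorbing here: once all nodes are equal they stay equal, and step 39 is the first all-equal step.

Derivation:
t=0: [28, 69, 57, 123]  (not all equal)
t=1: [76, 38, 76, 108]  (not all equal)
t=2: [61, 92, 61, 44]  (not all equal)
t=3: [89, 111, 89, 58]  (not all equal)
t=4: [91, 81, 91, 95]  (not all equal)
t=5: [104, 82, 104, 122]  (not all equal)
t=6: [58, 50, 58, 81]  (not all equal)
t=7: [75, 68, 75, 74]  (not all equal)
t=8: [53, 92, 53, 28]  (not all equal)
t=9: [81, 94, 81, 77]  (not all equal)
t=10: [70, 97, 70, 49]  (not all equal)
t=11: [44, 81, 44, 28]  (not all equal)
t=12: [43, 43, 43, 57]  (not all equal)
t=13: [31, 16, 31, 55]  (not all equal)
t=14: [79, 58, 79, 86]  (not all equal)
t=15: [67, 73, 67, 70]  (not all equal)
t=16: [82, 71, 82, 62]  (not all equal)
t=17: [63, 35, 63, 91]  (not all equal)
t=18: [116, 118, 116, 113]  (not all equal)
t=19: [89, 96, 89, 82]  (not all equal)
t=20: [101, 120, 101, 81]  (not all equal)
t=21: [46, 69, 46, 41]  (not all equal)
t=22: [18, 14, 18, 16]  (not all equal)
t=23: [29, 24, 29, 30]  (not all equal)
t=24: [86, 76, 86, 93]  (not all equal)
t=25: [82, 57, 82, 105]  (not all equal)
t=26: [63, 77, 63, 49]  (not all equal)
t=27: [84, 73, 84, 76]  (not all equal)
t=28: [55, 45, 55, 53]  (not all equal)
t=29: [62, 47, 62, 70]  (not all equal)
t=30: [71, 68, 71, 51]  (not all equal)
t=31: [49, 84, 49, 36]  (not all equal)
t=32: [70, 62, 70, 91]  (not all equal)
t=33: [51, 65, 51, 65]  (not all equal)
t=34: [86, 95, 86, 95]  (not all equal)
t=35: [105, 111, 105, 111]  (not all equal)
t=36: [49, 52, 49, 52]  (not all equal)
t=37: [52, 54, 52, 54]  (not all equal)
t=38: [65, 66, 65, 66]  (not all equal)
t=39: [128, 128, 128, 128]  (all equal)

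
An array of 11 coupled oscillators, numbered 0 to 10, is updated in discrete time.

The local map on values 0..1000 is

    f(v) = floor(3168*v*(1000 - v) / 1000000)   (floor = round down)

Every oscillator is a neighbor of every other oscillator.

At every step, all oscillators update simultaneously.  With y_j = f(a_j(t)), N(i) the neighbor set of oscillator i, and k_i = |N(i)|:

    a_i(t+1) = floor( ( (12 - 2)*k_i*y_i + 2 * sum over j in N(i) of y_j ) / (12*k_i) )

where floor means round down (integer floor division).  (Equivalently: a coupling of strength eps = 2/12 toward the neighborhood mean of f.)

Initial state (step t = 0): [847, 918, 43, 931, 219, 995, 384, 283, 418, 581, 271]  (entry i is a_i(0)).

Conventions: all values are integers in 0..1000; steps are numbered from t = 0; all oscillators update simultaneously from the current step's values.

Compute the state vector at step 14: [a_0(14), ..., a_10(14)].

Simulating step by step:
t=0: [847, 918, 43, 931, 219, 995, 384, 283, 418, 581, 271]
t=1: [419, 279, 191, 250, 526, 97, 696, 609, 713, 714, 595]
t=2: [746, 637, 516, 602, 761, 343, 664, 733, 646, 644, 740]
t=3: [615, 723, 771, 745, 596, 708, 702, 632, 717, 718, 623]
t=4: [735, 640, 579, 613, 745, 657, 663, 724, 647, 646, 730]
t=5: [630, 721, 757, 739, 617, 708, 703, 643, 717, 717, 636]
t=6: [725, 643, 598, 621, 733, 657, 662, 716, 647, 647, 721]
t=7: [642, 720, 748, 735, 633, 709, 705, 653, 717, 717, 647]
t=8: [717, 643, 610, 626, 722, 655, 659, 708, 646, 646, 712]
t=9: [652, 721, 742, 733, 646, 711, 708, 662, 719, 719, 657]
t=10: [708, 642, 616, 628, 713, 652, 655, 700, 644, 644, 704]
t=11: [662, 723, 740, 733, 658, 715, 712, 671, 721, 721, 667]
t=12: [699, 638, 618, 627, 702, 647, 650, 691, 641, 641, 695]
t=13: [673, 726, 739, 734, 670, 720, 717, 681, 725, 725, 677]
t=14: [688, 634, 618, 624, 691, 640, 643, 681, 634, 634, 684]

Answer: [688, 634, 618, 624, 691, 640, 643, 681, 634, 634, 684]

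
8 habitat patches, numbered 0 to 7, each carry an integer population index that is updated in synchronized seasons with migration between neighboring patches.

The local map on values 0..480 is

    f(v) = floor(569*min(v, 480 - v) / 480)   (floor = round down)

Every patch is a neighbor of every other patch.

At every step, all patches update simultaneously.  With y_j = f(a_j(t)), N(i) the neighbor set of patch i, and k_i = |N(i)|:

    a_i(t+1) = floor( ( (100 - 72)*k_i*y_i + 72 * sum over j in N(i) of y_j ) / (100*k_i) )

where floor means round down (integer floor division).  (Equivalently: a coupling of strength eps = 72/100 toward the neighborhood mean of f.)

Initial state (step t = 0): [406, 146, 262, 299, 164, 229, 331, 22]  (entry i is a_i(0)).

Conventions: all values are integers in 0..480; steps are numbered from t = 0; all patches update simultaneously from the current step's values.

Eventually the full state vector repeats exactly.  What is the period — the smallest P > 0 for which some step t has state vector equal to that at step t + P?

Answer: 2
Key observation: The state at step 4, [280, 280, 280, 280, 280, 280, 280, 280], reappears at step 6 — and no state repeats earlier — so the cycle the system enters has period 2.

Derivation:
t=0: [406, 146, 262, 299, 164, 229, 331, 22]
t=1: [159, 174, 189, 181, 178, 191, 175, 148]
t=2: [203, 206, 209, 207, 207, 209, 206, 200]
t=3: [242, 243, 244, 243, 243, 244, 243, 242]
t=4: [280, 280, 280, 280, 280, 280, 280, 280]
t=5: [237, 237, 237, 237, 237, 237, 237, 237]
t=6: [280, 280, 280, 280, 280, 280, 280, 280]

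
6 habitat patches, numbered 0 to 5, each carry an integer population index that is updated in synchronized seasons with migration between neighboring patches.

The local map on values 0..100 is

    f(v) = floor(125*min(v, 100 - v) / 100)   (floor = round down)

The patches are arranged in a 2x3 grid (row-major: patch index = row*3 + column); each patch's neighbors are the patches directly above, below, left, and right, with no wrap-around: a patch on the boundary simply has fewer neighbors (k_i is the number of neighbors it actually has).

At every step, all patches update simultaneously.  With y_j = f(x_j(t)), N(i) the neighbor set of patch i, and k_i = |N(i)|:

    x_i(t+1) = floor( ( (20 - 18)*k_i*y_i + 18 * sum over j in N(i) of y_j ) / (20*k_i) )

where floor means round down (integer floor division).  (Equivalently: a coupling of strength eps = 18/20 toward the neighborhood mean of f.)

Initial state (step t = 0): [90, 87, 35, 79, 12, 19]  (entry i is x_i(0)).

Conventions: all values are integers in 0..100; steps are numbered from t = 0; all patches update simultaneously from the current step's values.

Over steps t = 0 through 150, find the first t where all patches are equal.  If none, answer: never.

Answer: 12
Key observation: Synchronization is absorbing here: once all patches are equal they stay equal, and step 12 is the first all-equal step.

Derivation:
t=0: [90, 87, 35, 79, 12, 19]  (not all equal)
t=1: [20, 22, 21, 14, 21, 28]  (not all equal)
t=2: [22, 25, 30, 24, 26, 26]  (not all equal)
t=3: [30, 31, 32, 29, 31, 34]  (not all equal)
t=4: [37, 38, 40, 37, 38, 39]  (not all equal)
t=5: [46, 47, 47, 46, 47, 48]  (not all equal)
t=6: [57, 57, 58, 57, 58, 58]  (not all equal)
t=7: [53, 52, 52, 52, 52, 52]  (not all equal)
t=8: [59, 59, 60, 59, 60, 60]  (not all equal)
t=9: [51, 50, 50, 50, 50, 50]  (not all equal)
t=10: [61, 61, 62, 61, 62, 62]  (not all equal)
t=11: [48, 47, 47, 47, 47, 47]  (not all equal)
t=12: [58, 58, 58, 58, 58, 58]  (all equal)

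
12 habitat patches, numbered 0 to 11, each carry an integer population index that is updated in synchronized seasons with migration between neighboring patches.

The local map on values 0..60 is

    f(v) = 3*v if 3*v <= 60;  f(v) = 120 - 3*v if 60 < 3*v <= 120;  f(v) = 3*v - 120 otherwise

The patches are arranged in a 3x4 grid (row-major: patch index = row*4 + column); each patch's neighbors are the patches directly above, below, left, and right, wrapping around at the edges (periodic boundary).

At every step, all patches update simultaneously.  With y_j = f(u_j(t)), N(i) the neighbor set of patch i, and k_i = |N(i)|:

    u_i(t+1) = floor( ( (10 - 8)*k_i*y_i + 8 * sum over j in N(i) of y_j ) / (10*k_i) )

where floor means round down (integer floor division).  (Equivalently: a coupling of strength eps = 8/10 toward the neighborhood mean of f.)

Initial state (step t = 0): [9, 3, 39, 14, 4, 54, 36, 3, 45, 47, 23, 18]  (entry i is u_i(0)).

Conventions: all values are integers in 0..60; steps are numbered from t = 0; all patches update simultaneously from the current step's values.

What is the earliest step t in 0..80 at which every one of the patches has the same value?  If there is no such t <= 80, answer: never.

Simulating step by step:
t=0: [9, 3, 39, 14, 4, 54, 36, 3, 45, 47, 23, 18]  (not all equal)
t=1: [21, 20, 23, 27, 21, 19, 23, 25, 25, 27, 28, 34]  (not all equal)
t=2: [51, 52, 47, 42, 52, 52, 48, 42, 43, 47, 39, 36]  (not all equal)
t=3: [24, 29, 18, 15, 24, 30, 18, 16, 22, 21, 16, 7]  (not all equal)
t=4: [45, 44, 46, 43, 45, 44, 46, 43, 45, 44, 46, 43]  (not all equal)
t=5: [13, 13, 15, 12, 13, 13, 15, 12, 13, 13, 15, 12]  (not all equal)
t=6: [38, 40, 42, 38, 38, 40, 42, 38, 38, 40, 42, 38]  (not all equal)
t=7: [4, 2, 4, 6, 4, 2, 4, 6, 4, 2, 4, 6]  (not all equal)
t=8: [12, 8, 12, 15, 12, 8, 12, 15, 12, 8, 12, 15]  (not all equal)
t=9: [35, 28, 35, 41, 35, 28, 35, 41, 35, 28, 35, 41]  (not all equal)
t=10: [16, 27, 16, 7, 16, 27, 16, 7, 16, 27, 16, 7]  (not all equal)
t=11: [40, 42, 40, 31, 40, 42, 40, 31, 40, 42, 40, 31]  (not all equal)
t=12: [6, 3, 6, 16, 6, 3, 6, 16, 6, 3, 6, 16]  (not all equal)
t=13: [22, 12, 22, 36, 22, 12, 22, 36, 22, 12, 22, 36]  (not all equal)
t=14: [42, 43, 42, 28, 42, 43, 42, 28, 42, 43, 42, 28]  (not all equal)
t=15: [12, 7, 12, 24, 12, 7, 12, 24, 12, 7, 12, 24]  (not all equal)
t=16: [35, 27, 35, 43, 35, 27, 35, 43, 35, 27, 35, 43]  (not all equal)
t=17: [18, 29, 18, 11, 18, 29, 18, 11, 18, 29, 18, 11]  (not all equal)
t=18: [45, 41, 45, 41, 45, 41, 45, 41, 45, 41, 45, 41]  (not all equal)
t=19: [10, 7, 10, 7, 10, 7, 10, 7, 10, 7, 10, 7]  (not all equal)
t=20: [26, 24, 26, 24, 26, 24, 26, 24, 26, 24, 26, 24]  (not all equal)
t=21: [44, 45, 44, 45, 44, 45, 44, 45, 44, 45, 44, 45]  (not all equal)
t=22: [13, 13, 13, 13, 13, 13, 13, 13, 13, 13, 13, 13]  (all equal)

Answer: 22
Key observation: Synchronization is absorbing here: once all patches are equal they stay equal, and step 22 is the first all-equal step.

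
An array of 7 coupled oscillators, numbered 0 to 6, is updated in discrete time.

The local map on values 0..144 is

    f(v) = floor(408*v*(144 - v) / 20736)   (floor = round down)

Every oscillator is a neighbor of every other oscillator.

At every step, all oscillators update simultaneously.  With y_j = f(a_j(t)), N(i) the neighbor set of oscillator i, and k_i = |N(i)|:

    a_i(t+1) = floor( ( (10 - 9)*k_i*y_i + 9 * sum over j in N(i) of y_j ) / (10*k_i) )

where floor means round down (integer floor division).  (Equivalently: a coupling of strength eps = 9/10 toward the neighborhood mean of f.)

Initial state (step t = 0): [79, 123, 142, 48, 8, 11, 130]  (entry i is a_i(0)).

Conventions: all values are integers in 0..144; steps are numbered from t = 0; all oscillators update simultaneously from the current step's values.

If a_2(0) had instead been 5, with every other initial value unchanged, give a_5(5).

Answer: a_5(5) = 94
Key observation: This trace re-runs the system from the modified initial state.

Derivation:
t=0: [79, 123, 5, 48, 8, 11, 130]
t=1: [45, 48, 50, 46, 49, 49, 48]
t=2: [90, 89, 89, 89, 89, 89, 89]
t=3: [95, 95, 95, 95, 95, 95, 95]
t=4: [91, 91, 91, 91, 91, 91, 91]
t=5: [94, 94, 94, 94, 94, 94, 94]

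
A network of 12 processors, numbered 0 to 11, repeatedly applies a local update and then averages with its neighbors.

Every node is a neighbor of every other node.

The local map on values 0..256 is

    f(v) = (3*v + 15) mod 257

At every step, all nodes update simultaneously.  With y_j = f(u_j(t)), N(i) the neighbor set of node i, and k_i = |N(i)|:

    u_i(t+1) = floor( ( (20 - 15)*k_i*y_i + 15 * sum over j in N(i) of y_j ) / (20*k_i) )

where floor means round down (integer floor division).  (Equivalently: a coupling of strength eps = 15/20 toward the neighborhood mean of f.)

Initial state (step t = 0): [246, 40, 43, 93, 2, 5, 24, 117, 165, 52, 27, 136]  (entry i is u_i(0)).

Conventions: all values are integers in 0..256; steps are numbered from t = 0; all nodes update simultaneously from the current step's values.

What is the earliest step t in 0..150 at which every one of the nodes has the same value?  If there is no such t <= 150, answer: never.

Simulating step by step:
t=0: [246, 40, 43, 93, 2, 5, 24, 117, 165, 52, 27, 136]  (not all equal)
t=1: [144, 126, 127, 108, 105, 106, 117, 121, 147, 132, 118, 131]  (not all equal)
t=2: [139, 129, 130, 120, 118, 118, 124, 127, 141, 133, 125, 132]  (not all equal)
t=3: [148, 142, 143, 137, 136, 136, 139, 141, 149, 144, 140, 144]  (not all equal)
t=4: [186, 182, 183, 180, 179, 179, 181, 182, 186, 184, 181, 184]  (not all equal)
t=5: [49, 47, 48, 46, 45, 45, 47, 47, 49, 48, 47, 48]  (not all equal)
t=6: [157, 156, 156, 155, 155, 155, 156, 156, 157, 156, 156, 156]  (not all equal)
t=7: [226, 225, 225, 225, 225, 225, 225, 225, 226, 225, 225, 225]  (not all equal)
t=8: [176, 176, 176, 176, 176, 176, 176, 176, 176, 176, 176, 176]  (all equal)

Answer: 8
Key observation: Synchronization is absorbing here: once all nodes are equal they stay equal, and step 8 is the first all-equal step.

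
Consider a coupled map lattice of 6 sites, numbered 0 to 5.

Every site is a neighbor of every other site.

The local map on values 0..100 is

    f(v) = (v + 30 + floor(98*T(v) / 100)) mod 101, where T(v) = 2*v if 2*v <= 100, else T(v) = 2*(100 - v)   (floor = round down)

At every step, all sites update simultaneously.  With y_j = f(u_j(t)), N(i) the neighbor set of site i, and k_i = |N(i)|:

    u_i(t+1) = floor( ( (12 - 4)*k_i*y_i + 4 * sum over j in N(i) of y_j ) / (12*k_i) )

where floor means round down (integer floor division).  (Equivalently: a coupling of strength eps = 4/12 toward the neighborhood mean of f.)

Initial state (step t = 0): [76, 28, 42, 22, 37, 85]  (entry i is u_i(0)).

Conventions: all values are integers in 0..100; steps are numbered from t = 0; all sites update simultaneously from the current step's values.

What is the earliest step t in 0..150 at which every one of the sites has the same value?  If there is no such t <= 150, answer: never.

Answer: 9
Key observation: Synchronization is absorbing here: once all sites are equal they stay equal, and step 9 is the first all-equal step.

Derivation:
t=0: [76, 28, 42, 22, 37, 85]  (not all equal)
t=1: [50, 26, 51, 76, 42, 45]  (not all equal)
t=2: [67, 24, 67, 52, 53, 58]  (not all equal)
t=3: [58, 22, 58, 67, 66, 63]  (not all equal)
t=4: [69, 84, 69, 63, 64, 66]  (not all equal)
t=5: [58, 49, 58, 61, 61, 59]  (not all equal)
t=6: [68, 71, 68, 67, 67, 68]  (not all equal)
t=7: [58, 57, 58, 59, 59, 58]  (not all equal)
t=8: [68, 69, 68, 68, 68, 68]  (not all equal)
t=9: [58, 58, 58, 58, 58, 58]  (all equal)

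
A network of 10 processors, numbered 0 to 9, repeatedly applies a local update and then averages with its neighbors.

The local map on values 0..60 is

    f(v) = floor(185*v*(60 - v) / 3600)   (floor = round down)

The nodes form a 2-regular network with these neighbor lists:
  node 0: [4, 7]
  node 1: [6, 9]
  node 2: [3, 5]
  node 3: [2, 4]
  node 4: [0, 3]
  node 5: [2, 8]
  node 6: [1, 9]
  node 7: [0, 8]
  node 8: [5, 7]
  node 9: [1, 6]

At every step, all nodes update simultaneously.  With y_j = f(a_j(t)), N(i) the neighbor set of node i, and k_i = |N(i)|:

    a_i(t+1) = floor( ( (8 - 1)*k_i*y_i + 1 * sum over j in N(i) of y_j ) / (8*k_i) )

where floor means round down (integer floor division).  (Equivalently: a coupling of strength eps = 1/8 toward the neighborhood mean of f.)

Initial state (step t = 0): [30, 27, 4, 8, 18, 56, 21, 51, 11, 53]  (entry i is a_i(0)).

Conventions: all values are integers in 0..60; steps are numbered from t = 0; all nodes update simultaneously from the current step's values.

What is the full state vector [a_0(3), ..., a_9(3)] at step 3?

Answer: [43, 42, 45, 40, 38, 45, 41, 37, 37, 40]

Derivation:
t=0: [30, 27, 4, 8, 18, 56, 21, 51, 11, 53]
t=1: [44, 43, 11, 21, 37, 12, 40, 24, 25, 22]
t=2: [36, 37, 28, 41, 42, 29, 40, 43, 43, 41]
t=3: [43, 42, 45, 40, 38, 45, 41, 37, 37, 40]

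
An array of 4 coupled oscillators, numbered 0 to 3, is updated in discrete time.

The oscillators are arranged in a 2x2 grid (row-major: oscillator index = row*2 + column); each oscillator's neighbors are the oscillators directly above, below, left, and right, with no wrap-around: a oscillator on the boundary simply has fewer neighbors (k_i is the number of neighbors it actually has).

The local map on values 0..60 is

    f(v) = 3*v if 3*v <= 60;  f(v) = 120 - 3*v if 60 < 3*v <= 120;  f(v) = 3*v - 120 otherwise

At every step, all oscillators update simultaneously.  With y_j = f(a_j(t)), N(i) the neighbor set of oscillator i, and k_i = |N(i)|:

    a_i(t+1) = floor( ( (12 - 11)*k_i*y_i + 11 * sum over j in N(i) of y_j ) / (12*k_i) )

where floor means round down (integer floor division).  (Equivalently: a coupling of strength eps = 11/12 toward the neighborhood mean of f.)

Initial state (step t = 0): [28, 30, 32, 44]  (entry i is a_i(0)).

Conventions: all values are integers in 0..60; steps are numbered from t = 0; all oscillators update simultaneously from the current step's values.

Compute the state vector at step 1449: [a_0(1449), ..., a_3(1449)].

Answer: [7, 19, 19, 7]
Key observation: The state at step 2, [47, 42, 42, 47], reappears at step 5: the system is in a cycle of period 3 from step 2 on.  Therefore the state at step 1449 equals the state at step 2 + ((1449 - 2) mod 3) = 3, which is [7, 19, 19, 7].

Derivation:
t=0: [28, 30, 32, 44]
t=1: [27, 24, 24, 25]
t=2: [47, 42, 42, 47]
t=3: [7, 19, 19, 7]
t=4: [54, 24, 24, 54]
t=5: [47, 42, 42, 47]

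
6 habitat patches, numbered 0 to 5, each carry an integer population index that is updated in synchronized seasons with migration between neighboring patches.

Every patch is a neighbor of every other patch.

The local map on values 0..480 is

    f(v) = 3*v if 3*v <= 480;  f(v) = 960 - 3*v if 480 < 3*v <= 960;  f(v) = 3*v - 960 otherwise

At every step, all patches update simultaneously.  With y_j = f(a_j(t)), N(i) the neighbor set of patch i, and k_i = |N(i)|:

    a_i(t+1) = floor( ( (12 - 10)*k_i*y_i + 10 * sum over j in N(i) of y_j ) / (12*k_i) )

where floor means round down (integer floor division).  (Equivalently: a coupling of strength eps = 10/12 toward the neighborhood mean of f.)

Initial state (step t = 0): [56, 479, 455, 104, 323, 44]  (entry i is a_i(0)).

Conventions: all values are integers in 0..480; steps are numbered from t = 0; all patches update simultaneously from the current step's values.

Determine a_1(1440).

Answer: a_1(1440) = 450
Key observation: The state at step 2, [210, 210, 210, 210, 210, 210], reappears at step 10: the system is in a cycle of period 8 from step 2 on.  Therefore the state at step 1440 equals the state at step 2 + ((1440 - 2) mod 8) = 8, which is [450, 450, 450, 450, 450, 450].

Derivation:
t=0: [56, 479, 455, 104, 323, 44]
t=1: [250, 250, 250, 250, 250, 250]
t=2: [210, 210, 210, 210, 210, 210]
t=3: [330, 330, 330, 330, 330, 330]
t=4: [30, 30, 30, 30, 30, 30]
t=5: [90, 90, 90, 90, 90, 90]
t=6: [270, 270, 270, 270, 270, 270]
t=7: [150, 150, 150, 150, 150, 150]
t=8: [450, 450, 450, 450, 450, 450]
t=9: [390, 390, 390, 390, 390, 390]
t=10: [210, 210, 210, 210, 210, 210]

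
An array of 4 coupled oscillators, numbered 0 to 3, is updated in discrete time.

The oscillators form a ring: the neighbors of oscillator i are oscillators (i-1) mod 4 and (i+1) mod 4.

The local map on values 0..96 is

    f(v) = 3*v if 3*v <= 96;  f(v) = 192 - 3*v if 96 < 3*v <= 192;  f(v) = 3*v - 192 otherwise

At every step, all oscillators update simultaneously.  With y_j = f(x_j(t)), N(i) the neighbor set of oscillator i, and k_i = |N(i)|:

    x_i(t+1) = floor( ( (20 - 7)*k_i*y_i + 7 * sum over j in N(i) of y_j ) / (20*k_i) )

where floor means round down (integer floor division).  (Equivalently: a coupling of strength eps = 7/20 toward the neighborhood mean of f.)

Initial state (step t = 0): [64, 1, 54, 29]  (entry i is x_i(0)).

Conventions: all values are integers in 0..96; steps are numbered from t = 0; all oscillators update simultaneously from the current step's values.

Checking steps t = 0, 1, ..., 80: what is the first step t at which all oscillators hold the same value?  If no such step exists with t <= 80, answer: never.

Simulating step by step:
t=0: [64, 1, 54, 29]  (not all equal)
t=1: [15, 7, 35, 61]  (not all equal)
t=2: [34, 36, 61, 28]  (not all equal)
t=3: [87, 71, 35, 71]  (not all equal)
t=4: [52, 40, 63, 40]  (not all equal)
t=5: [48, 53, 27, 53]  (not all equal)
t=6: [42, 44, 64, 44]  (not all equal)
t=7: [63, 50, 21, 50]  (not all equal)
t=8: [16, 38, 55, 38]  (not all equal)
t=9: [58, 63, 44, 63]  (not all equal)
t=10: [12, 15, 40, 15]  (not all equal)
t=11: [39, 48, 62, 48]  (not all equal)
t=12: [65, 45, 20, 45]  (not all equal)
t=13: [21, 48, 58, 48]  (not all equal)
t=14: [57, 45, 28, 45]  (not all equal)
t=15: [33, 55, 74, 55]  (not all equal)
t=16: [69, 39, 28, 39]  (not all equal)
t=17: [36, 66, 80, 66]  (not all equal)
t=18: [56, 27, 33, 27]  (not all equal)
t=19: [43, 73, 88, 73]  (not all equal)
t=20: [50, 41, 56, 41]  (not all equal)
t=21: [51, 56, 39, 56]  (not all equal)
t=22: [33, 35, 57, 35]  (not all equal)
t=23: [90, 76, 44, 76]  (not all equal)
t=24: [63, 47, 51, 47]  (not all equal)
t=25: [19, 40, 43, 40]  (not all equal)
t=26: [62, 67, 66, 67]  (not all equal)
t=27: [7, 7, 7, 7]  (all equal)

Answer: 27
Key observation: Synchronization is absorbing here: once all oscillators are equal they stay equal, and step 27 is the first all-equal step.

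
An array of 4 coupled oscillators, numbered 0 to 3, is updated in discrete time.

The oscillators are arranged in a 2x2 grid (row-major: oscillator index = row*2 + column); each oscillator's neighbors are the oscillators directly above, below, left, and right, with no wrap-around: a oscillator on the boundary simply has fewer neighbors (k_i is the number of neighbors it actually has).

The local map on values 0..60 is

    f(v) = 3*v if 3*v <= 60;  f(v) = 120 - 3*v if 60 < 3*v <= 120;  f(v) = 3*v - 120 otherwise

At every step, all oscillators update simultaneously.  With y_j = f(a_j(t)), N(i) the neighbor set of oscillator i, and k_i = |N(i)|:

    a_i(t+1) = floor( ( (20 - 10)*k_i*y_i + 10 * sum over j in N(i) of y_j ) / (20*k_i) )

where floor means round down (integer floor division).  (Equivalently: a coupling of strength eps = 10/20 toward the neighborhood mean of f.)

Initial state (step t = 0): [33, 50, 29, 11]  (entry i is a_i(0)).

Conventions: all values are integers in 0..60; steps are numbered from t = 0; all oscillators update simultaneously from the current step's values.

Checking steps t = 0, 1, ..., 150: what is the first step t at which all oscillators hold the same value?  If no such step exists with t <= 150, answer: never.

Answer: 12
Key observation: Synchronization is absorbing here: once all oscillators are equal they stay equal, and step 12 is the first all-equal step.

Derivation:
t=0: [33, 50, 29, 11]  (not all equal)
t=1: [26, 28, 30, 32]  (not all equal)
t=2: [37, 34, 31, 28]  (not all equal)
t=3: [15, 20, 24, 29]  (not all equal)
t=4: [49, 49, 43, 43]  (not all equal)
t=5: [22, 22, 13, 13]  (not all equal)
t=6: [50, 50, 42, 42]  (not all equal)
t=7: [24, 24, 12, 12]  (not all equal)
t=8: [45, 45, 39, 39]  (not all equal)
t=9: [12, 12, 6, 6]  (not all equal)
t=10: [31, 31, 22, 22]  (not all equal)
t=11: [33, 33, 47, 47]  (not all equal)
t=12: [21, 21, 21, 21]  (all equal)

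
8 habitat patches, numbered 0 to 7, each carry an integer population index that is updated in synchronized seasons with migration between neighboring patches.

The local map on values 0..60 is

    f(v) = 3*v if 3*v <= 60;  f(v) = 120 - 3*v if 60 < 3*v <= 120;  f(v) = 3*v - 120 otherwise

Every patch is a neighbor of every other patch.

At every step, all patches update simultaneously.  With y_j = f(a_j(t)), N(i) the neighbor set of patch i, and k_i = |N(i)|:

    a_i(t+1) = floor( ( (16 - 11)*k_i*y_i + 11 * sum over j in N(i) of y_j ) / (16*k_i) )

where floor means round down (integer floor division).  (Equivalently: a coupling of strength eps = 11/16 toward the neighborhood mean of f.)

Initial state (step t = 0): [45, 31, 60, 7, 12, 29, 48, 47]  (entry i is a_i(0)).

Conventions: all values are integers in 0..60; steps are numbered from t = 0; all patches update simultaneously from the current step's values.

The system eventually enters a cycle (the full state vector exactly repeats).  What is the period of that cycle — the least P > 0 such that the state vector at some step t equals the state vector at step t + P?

Answer: 4
Key observation: The state at step 7, [21, 21, 21, 21, 21, 21, 21, 21], reappears at step 11 — and no state repeats earlier — so the cycle the system enters has period 4.

Derivation:
t=0: [45, 31, 60, 7, 12, 29, 48, 47]
t=1: [26, 29, 36, 27, 30, 30, 28, 27]
t=2: [34, 32, 28, 33, 32, 32, 33, 33]
t=3: [22, 23, 26, 23, 23, 23, 23, 23]
t=4: [51, 50, 48, 50, 50, 50, 50, 50]
t=5: [30, 29, 28, 29, 29, 29, 29, 29]
t=6: [32, 33, 33, 33, 33, 33, 33, 33]
t=7: [21, 21, 21, 21, 21, 21, 21, 21]
t=8: [57, 57, 57, 57, 57, 57, 57, 57]
t=9: [51, 51, 51, 51, 51, 51, 51, 51]
t=10: [33, 33, 33, 33, 33, 33, 33, 33]
t=11: [21, 21, 21, 21, 21, 21, 21, 21]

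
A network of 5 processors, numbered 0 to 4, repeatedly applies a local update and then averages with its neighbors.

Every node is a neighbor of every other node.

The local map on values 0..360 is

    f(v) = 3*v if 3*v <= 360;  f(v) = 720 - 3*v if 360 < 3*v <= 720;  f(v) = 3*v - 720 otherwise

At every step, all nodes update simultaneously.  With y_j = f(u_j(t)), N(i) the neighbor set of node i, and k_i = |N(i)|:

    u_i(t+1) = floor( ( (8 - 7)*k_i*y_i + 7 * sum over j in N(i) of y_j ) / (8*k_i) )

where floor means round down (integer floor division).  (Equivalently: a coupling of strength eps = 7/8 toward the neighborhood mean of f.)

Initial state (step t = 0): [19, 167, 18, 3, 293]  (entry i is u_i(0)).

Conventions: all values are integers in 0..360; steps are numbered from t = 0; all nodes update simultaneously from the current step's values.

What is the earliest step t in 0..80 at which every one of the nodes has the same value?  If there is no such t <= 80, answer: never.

Answer: 5
Key observation: Synchronization is absorbing here: once all nodes are equal they stay equal, and step 5 is the first all-equal step.

Derivation:
t=0: [19, 167, 18, 3, 293]  (not all equal)
t=1: [103, 88, 103, 108, 94]  (not all equal)
t=2: [296, 300, 296, 295, 299]  (not all equal)
t=3: [171, 170, 171, 172, 171]  (not all equal)
t=4: [207, 206, 207, 207, 207]  (not all equal)
t=5: [99, 99, 99, 99, 99]  (all equal)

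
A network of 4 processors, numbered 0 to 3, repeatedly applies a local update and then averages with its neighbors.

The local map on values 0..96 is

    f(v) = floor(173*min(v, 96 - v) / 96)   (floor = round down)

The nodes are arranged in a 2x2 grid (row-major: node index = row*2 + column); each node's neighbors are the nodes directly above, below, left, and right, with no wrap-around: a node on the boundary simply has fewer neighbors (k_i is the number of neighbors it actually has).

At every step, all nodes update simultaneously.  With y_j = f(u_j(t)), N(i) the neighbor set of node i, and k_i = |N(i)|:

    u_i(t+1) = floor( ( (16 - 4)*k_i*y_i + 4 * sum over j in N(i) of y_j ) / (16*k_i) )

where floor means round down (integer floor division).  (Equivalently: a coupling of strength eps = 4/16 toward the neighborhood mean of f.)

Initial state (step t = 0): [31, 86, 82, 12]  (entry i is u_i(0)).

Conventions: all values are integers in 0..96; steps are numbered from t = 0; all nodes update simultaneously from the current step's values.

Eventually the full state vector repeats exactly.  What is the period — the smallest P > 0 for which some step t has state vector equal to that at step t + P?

Answer: 10
Key observation: The state at step 88, [65, 71, 71, 74], reappears at step 98 — and no state repeats earlier — so the cycle the system enters has period 10.

Derivation:
t=0: [31, 86, 82, 12]
t=1: [46, 23, 28, 21]
t=2: [72, 45, 52, 39]
t=3: [52, 74, 73, 72]
t=4: [69, 44, 46, 42]
t=5: [56, 74, 76, 76]
t=6: [63, 42, 40, 36]
t=7: [62, 71, 69, 66]
t=8: [57, 48, 50, 52]
t=9: [73, 83, 80, 80]
t=10: [37, 25, 29, 27]
t=11: [61, 48, 53, 48]
t=12: [67, 83, 76, 84]
t=13: [46, 26, 36, 23]
t=14: [75, 49, 63, 44]
t=15: [45, 77, 58, 77]
t=16: [73, 39, 65, 38]
t=17: [46, 66, 54, 66]
t=18: [77, 57, 73, 56]
t=19: [39, 65, 44, 67]
t=20: [69, 56, 74, 55]
t=21: [49, 69, 44, 68]
t=22: [78, 52, 76, 53]
t=23: [38, 72, 40, 72]
t=24: [65, 46, 67, 46]
t=25: [58, 78, 56, 78]
t=26: [64, 36, 66, 37]
t=27: [57, 63, 55, 64]
t=28: [69, 60, 70, 59]
t=29: [49, 62, 48, 63]
t=30: [81, 63, 82, 62]
t=31: [30, 55, 29, 56]
t=32: [56, 70, 54, 69]
t=33: [69, 49, 71, 51]
t=34: [52, 79, 49, 76]
t=35: [73, 36, 77, 41]
t=36: [43, 62, 39, 67]
t=37: [74, 61, 68, 55]
t=38: [43, 61, 51, 68]
t=39: [75, 63, 76, 55]
t=40: [39, 58, 40, 66]
t=41: [70, 66, 69, 58]
t=42: [47, 54, 50, 63]
t=43: [82, 74, 79, 63]
t=44: [27, 39, 33, 52]
t=45: [52, 68, 60, 75]
t=46: [73, 52, 62, 42]
t=47: [48, 73, 60, 73]
t=48: [77, 46, 63, 43]
t=49: [43, 75, 58, 75]
t=50: [70, 42, 65, 40]
t=51: [50, 71, 56, 70]
t=52: [76, 49, 70, 49]
t=53: [43, 78, 49, 79]
t=54: [72, 37, 76, 37]
t=55: [45, 63, 40, 62]
t=56: [77, 62, 71, 62]
t=57: [38, 57, 45, 59]
t=58: [69, 69, 77, 68]
t=59: [46, 48, 37, 47]
t=60: [80, 85, 70, 82]
t=61: [29, 20, 41, 26]
t=62: [52, 39, 67, 48]
t=63: [74, 73, 59, 79]
t=64: [42, 39, 58, 35]
t=65: [73, 69, 68, 64]
t=66: [43, 48, 49, 55]
t=67: [79, 83, 81, 76]
t=68: [28, 25, 28, 33]
t=69: [49, 47, 51, 56]
t=70: [83, 82, 80, 74]
t=71: [23, 26, 28, 35]
t=72: [42, 47, 50, 59]
t=73: [77, 80, 79, 70]
t=74: [32, 31, 32, 41]
t=75: [56, 57, 59, 68]
t=76: [71, 67, 64, 54]
t=77: [47, 54, 57, 69]
t=78: [81, 72, 69, 54]
t=79: [31, 45, 48, 67]
t=80: [62, 74, 77, 59]
t=81: [54, 45, 41, 58]
t=82: [75, 78, 72, 70]
t=83: [37, 34, 42, 43]
t=84: [66, 63, 74, 74]
t=85: [52, 55, 40, 41]
t=86: [77, 73, 73, 72]
t=87: [35, 40, 40, 42]
t=88: [65, 71, 71, 74]
t=89: [52, 45, 45, 40]
t=90: [79, 79, 79, 74]
t=91: [30, 31, 31, 36]
t=92: [54, 56, 56, 61]
t=93: [74, 71, 71, 65]
t=94: [40, 45, 45, 52]
t=95: [74, 79, 79, 79]
t=96: [36, 31, 31, 30]
t=97: [61, 56, 56, 54]
t=98: [65, 71, 71, 74]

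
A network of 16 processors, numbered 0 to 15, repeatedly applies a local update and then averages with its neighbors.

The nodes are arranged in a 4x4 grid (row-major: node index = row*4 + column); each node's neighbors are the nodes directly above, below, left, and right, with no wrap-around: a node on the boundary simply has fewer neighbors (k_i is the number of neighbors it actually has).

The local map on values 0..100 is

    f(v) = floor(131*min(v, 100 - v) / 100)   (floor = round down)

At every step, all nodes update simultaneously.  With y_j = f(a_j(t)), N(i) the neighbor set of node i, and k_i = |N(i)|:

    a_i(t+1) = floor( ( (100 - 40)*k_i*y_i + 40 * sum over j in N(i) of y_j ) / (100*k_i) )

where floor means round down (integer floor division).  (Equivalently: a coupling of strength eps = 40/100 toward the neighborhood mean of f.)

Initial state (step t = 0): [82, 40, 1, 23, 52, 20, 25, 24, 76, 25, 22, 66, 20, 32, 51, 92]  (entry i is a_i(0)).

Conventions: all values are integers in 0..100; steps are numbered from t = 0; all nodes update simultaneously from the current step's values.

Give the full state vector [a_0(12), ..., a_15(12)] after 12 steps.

Answer: [48, 49, 52, 56, 49, 50, 55, 58, 48, 49, 54, 58, 47, 48, 51, 55]

Derivation:
t=0: [82, 40, 1, 23, 52, 20, 25, 24, 76, 25, 22, 66, 20, 32, 51, 92]
t=1: [36, 37, 15, 24, 47, 33, 27, 32, 34, 31, 34, 35, 30, 40, 48, 27]
t=2: [50, 43, 26, 30, 54, 44, 35, 39, 45, 42, 44, 43, 42, 50, 54, 42]
t=3: [62, 54, 39, 40, 60, 55, 46, 49, 57, 56, 55, 55, 57, 61, 59, 56]
t=4: [51, 57, 53, 54, 52, 57, 59, 61, 55, 56, 57, 58, 55, 52, 53, 56]
t=5: [62, 57, 59, 58, 60, 56, 54, 53, 58, 57, 56, 54, 58, 60, 59, 57]
t=6: [51, 54, 54, 55, 52, 56, 58, 59, 54, 55, 57, 59, 54, 53, 53, 56]
t=7: [62, 60, 59, 57, 61, 57, 55, 53, 60, 58, 56, 53, 60, 60, 59, 57]
t=8: [50, 52, 53, 56, 51, 55, 57, 59, 52, 54, 56, 59, 52, 52, 53, 56]
t=9: [64, 61, 59, 57, 63, 59, 56, 53, 62, 59, 57, 54, 62, 61, 60, 57]
t=10: [48, 51, 53, 56, 48, 52, 56, 59, 49, 52, 55, 59, 49, 51, 52, 56]
t=11: [62, 63, 60, 57, 62, 61, 57, 54, 63, 62, 58, 54, 64, 63, 61, 57]
t=12: [48, 49, 52, 56, 49, 50, 55, 58, 48, 49, 54, 58, 47, 48, 51, 55]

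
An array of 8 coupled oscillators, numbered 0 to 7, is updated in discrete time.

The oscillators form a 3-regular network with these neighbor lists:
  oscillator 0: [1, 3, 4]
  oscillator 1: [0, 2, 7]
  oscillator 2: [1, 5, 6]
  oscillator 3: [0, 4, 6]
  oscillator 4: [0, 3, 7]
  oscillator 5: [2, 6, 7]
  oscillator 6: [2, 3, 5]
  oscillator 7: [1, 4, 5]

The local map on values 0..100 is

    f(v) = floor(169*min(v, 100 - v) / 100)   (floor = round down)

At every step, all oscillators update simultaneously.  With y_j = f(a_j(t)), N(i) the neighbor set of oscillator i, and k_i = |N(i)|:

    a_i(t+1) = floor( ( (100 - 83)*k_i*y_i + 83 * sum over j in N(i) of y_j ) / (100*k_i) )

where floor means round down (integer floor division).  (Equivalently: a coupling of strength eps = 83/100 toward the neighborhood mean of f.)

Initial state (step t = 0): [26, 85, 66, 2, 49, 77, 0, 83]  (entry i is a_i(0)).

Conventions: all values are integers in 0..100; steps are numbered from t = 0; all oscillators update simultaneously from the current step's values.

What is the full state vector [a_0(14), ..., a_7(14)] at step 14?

Answer: [53, 47, 41, 52, 53, 41, 43, 47]

Derivation:
t=0: [26, 85, 66, 2, 49, 77, 0, 83]
t=1: [37, 39, 27, 35, 34, 29, 27, 44]
t=2: [60, 61, 51, 55, 63, 53, 49, 59]
t=3: [67, 71, 76, 71, 69, 77, 79, 68]
t=4: [50, 49, 40, 47, 52, 42, 41, 47]
t=5: [81, 77, 72, 78, 80, 71, 71, 77]
t=6: [35, 38, 45, 37, 35, 45, 45, 39]
t=7: [61, 66, 72, 64, 61, 72, 72, 66]
t=8: [61, 56, 49, 59, 61, 49, 50, 56]
t=9: [68, 73, 80, 70, 68, 80, 78, 73]
t=10: [50, 44, 37, 48, 50, 37, 38, 44]
t=11: [80, 73, 65, 77, 80, 65, 67, 73]
t=12: [37, 45, 54, 39, 37, 54, 52, 45]
t=13: [66, 72, 77, 67, 66, 77, 74, 72]
t=14: [53, 47, 41, 52, 53, 41, 43, 47]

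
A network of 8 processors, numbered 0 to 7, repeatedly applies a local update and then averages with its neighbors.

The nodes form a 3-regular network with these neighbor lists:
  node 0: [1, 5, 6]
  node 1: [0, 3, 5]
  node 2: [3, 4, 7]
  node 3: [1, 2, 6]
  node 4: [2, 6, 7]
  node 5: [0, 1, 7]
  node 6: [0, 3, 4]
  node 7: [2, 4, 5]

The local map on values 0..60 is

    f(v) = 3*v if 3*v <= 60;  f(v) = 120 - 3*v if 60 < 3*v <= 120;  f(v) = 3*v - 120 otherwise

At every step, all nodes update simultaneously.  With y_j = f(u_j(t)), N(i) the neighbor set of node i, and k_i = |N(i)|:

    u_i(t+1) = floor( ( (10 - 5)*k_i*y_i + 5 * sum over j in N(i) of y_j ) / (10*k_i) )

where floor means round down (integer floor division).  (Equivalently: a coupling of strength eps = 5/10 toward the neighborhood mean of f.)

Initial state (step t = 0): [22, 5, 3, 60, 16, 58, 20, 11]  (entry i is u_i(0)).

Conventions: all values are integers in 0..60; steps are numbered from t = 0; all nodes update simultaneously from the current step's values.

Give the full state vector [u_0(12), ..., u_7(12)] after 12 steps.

Simulating step by step:
t=0: [22, 5, 3, 60, 16, 58, 20, 11]
t=1: [48, 35, 28, 44, 41, 44, 57, 35]
t=2: [25, 15, 23, 23, 18, 15, 32, 16]
t=3: [41, 46, 51, 45, 47, 45, 37, 49]
t=4: [8, 14, 27, 17, 22, 15, 11, 25]
t=5: [32, 41, 44, 44, 46, 41, 38, 45]
t=6: [14, 8, 13, 9, 14, 8, 12, 13]
t=7: [35, 27, 37, 30, 40, 29, 36, 37]
t=8: [21, 32, 11, 25, 5, 27, 13, 11]
t=9: [45, 35, 32, 38, 25, 38, 39, 31]
t=10: [11, 12, 25, 10, 31, 12, 12, 26]
t=11: [34, 34, 39, 34, 34, 36, 33, 39]
t=12: [17, 17, 8, 16, 13, 12, 19, 7]

Answer: [17, 17, 8, 16, 13, 12, 19, 7]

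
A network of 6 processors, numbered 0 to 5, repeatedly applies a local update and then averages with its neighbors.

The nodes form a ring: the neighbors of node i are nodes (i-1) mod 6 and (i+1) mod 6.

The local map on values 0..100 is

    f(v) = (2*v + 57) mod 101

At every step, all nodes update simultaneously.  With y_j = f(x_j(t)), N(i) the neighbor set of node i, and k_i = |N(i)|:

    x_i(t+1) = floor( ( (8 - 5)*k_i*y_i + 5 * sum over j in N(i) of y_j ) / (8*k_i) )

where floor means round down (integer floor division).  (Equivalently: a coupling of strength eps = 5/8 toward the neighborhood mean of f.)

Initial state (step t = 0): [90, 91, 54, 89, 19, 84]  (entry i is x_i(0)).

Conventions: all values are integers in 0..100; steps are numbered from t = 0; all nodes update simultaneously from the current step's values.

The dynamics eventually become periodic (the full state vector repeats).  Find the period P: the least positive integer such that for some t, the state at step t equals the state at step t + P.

Simulating step by step:
t=0: [90, 91, 54, 89, 19, 84]
t=1: [31, 44, 45, 62, 53, 49]
t=2: [37, 36, 56, 63, 65, 45]
t=3: [34, 41, 59, 78, 72, 53]
t=4: [40, 44, 43, 58, 60, 62]
t=5: [52, 40, 52, 63, 76, 65]
t=6: [60, 51, 59, 51, 55, 53]
t=7: [66, 68, 64, 65, 62, 67]
t=8: [89, 88, 87, 83, 85, 86]
t=9: [30, 31, 27, 24, 24, 28]
t=10: [15, 14, 10, 5, 6, 10]
t=11: [83, 83, 76, 70, 70, 77]
t=12: [17, 16, 39, 68, 68, 39]
t=13: [72, 72, 69, 73, 73, 69]
t=14: [98, 98, 66, 30, 30, 66]
t=15: [62, 62, 53, 38, 38, 53]
t=16: [74, 74, 58, 41, 41, 58]
t=17: [24, 24, 39, 48, 48, 39]
t=18: [13, 13, 30, 46, 46, 30]
t=19: [62, 62, 46, 38, 38, 46]
t=20: [70, 70, 53, 37, 37, 53]
t=21: [85, 85, 62, 40, 40, 62]
t=22: [42, 42, 49, 49, 49, 49]
t=23: [44, 44, 49, 54, 54, 49]
t=24: [47, 47, 54, 60, 60, 54]
t=25: [54, 54, 63, 72, 72, 63]
t=26: [69, 69, 82, 94, 94, 82]
t=27: [70, 70, 49, 35, 35, 49]
t=28: [82, 82, 58, 34, 34, 58]
t=29: [35, 35, 40, 39, 39, 40]
t=30: [29, 29, 32, 34, 34, 32]
t=31: [15, 15, 19, 22, 22, 19]
t=32: [89, 89, 62, 29, 29, 62]
t=33: [47, 47, 44, 34, 34, 44]
t=34: [48, 48, 39, 30, 30, 39]
t=35: [46, 46, 34, 21, 21, 34]
t=36: [40, 40, 54, 75, 75, 54]
t=37: [44, 44, 36, 23, 23, 36]
t=38: [39, 39, 24, 10, 10, 24]
t=39: [24, 24, 36, 54, 54, 36]
t=40: [11, 11, 31, 52, 52, 31]
t=41: [59, 59, 50, 46, 46, 50]
t=42: [68, 68, 59, 50, 50, 59]
t=43: [86, 86, 74, 61, 61, 74]
t=44: [19, 19, 33, 54, 54, 33]
t=45: [72, 72, 57, 50, 50, 57]
t=46: [90, 90, 75, 60, 60, 75]
t=47: [25, 25, 36, 53, 53, 36]
t=48: [12, 12, 31, 51, 51, 31]
t=49: [61, 61, 50, 45, 45, 50]
t=50: [71, 71, 59, 49, 49, 59]
t=51: [90, 90, 75, 60, 60, 75]

Answer: 5
Key observation: The state at step 46, [90, 90, 75, 60, 60, 75], reappears at step 51 — and no state repeats earlier — so the cycle the system enters has period 5.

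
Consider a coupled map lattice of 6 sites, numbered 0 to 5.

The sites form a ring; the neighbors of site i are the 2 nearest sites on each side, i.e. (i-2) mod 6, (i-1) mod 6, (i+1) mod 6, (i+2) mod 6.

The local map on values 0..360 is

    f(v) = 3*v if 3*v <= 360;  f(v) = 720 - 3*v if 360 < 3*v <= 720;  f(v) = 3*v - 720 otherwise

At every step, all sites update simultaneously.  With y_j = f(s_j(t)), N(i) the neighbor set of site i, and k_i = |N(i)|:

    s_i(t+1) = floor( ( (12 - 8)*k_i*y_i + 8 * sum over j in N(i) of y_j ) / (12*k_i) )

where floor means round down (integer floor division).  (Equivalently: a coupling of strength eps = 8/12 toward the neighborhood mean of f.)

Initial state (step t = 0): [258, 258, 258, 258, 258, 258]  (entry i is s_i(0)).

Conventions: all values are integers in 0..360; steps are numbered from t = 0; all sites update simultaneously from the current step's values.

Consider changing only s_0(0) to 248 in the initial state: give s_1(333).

Answer: s_1(333) = 189
Key observation: The state at step 7, [264, 261, 261, 258, 261, 261], reappears at step 11: the system is in a cycle of period 4 from step 7 on.  Therefore the state at step 333 equals the state at step 7 + ((333 - 7) mod 4) = 9, which is [192, 189, 189, 186, 189, 189].

Derivation:
t=0: [248, 258, 258, 258, 258, 258]
t=1: [44, 49, 49, 54, 49, 49]
t=2: [142, 147, 147, 152, 147, 147]
t=3: [284, 279, 279, 274, 279, 279]
t=4: [122, 117, 117, 112, 117, 117]
t=5: [352, 349, 349, 346, 349, 349]
t=6: [330, 327, 327, 324, 327, 327]
t=7: [264, 261, 261, 258, 261, 261]
t=8: [66, 63, 63, 60, 63, 63]
t=9: [192, 189, 189, 186, 189, 189]
t=10: [150, 153, 153, 156, 153, 153]
t=11: [264, 261, 261, 258, 261, 261]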